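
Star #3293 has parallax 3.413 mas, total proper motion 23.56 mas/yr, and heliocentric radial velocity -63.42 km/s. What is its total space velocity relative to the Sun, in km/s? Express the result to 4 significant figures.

d = 1/p = 1/0.003413″ = 293 pc.
μ = 23.56 mas/yr = 0.02356 ″/yr.
v_t = 4.740 μ d = 4.740 × 0.02356 × 293 = 32.721 km/s.
v = √(v_r² + v_t²) = √((-63.42)² + 32.721²) = √5092.76 = 71.364 km/s.

71.36 km/s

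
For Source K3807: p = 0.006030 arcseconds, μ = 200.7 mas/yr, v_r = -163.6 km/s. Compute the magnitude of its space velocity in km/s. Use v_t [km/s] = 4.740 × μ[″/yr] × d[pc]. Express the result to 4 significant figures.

d = 1/p = 1/0.006030″ = 165.84 pc.
μ = 200.7 mas/yr = 0.2007 ″/yr.
v_t = 4.740 μ d = 4.740 × 0.2007 × 165.84 = 157.77 km/s.
v = √(v_r² + v_t²) = √((-163.6)² + 157.77²) = √51656.3 = 227.28 km/s.

227.3 km/s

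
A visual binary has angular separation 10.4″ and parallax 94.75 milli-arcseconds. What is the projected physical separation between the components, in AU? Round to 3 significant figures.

d = 1/p = 1/0.09475″ = 10.554 pc.
At distance d (pc), an angle of θ arcsec spans θ·d AU: s = 10.4 × 10.554 = 109.76 AU.

110 AU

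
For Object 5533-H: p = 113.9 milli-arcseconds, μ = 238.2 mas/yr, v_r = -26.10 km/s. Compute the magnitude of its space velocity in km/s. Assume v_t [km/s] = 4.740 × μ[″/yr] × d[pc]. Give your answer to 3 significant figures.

d = 1/p = 1/0.1139″ = 8.7796 pc.
μ = 238.2 mas/yr = 0.2382 ″/yr.
v_t = 4.740 μ d = 4.740 × 0.2382 × 8.7796 = 9.9128 km/s.
v = √(v_r² + v_t²) = √((-26.10)² + 9.9128²) = √779.474 = 27.919 km/s.

27.9 km/s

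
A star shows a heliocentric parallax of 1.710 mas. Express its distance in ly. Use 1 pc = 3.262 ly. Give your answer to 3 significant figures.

p = 1.710 mas = 0.001710 arcsec.
d = 1/p = 1/0.001710 = 584.8 pc.
In light-years: 584.8 × 3.262 = 1907.6 ly.

1910 ly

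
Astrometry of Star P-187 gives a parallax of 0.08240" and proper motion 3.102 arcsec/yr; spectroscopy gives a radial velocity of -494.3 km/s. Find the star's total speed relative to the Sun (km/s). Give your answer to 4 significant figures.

525.5 km/s

d = 1/p = 1/0.08240″ = 12.136 pc.
v_t = 4.740 μ d = 4.740 × 3.102 × 12.136 = 178.44 km/s.
v = √(v_r² + v_t²) = √((-494.3)² + 178.44²) = √276173 = 525.52 km/s.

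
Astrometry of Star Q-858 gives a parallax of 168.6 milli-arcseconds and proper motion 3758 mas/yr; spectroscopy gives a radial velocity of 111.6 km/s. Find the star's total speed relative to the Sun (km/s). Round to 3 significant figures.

d = 1/p = 1/0.1686″ = 5.9312 pc.
μ = 3758 mas/yr = 3.758 ″/yr.
v_t = 4.740 μ d = 4.740 × 3.758 × 5.9312 = 105.65 km/s.
v = √(v_r² + v_t²) = √(111.6² + 105.65²) = √23616.5 = 153.68 km/s.

154 km/s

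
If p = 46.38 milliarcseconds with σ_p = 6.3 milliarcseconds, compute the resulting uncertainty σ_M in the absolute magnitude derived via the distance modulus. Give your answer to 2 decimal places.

σ_M = 0.29 mag

M = m − 5 log₁₀ d + 5 = m + 5 log₁₀ p + 5, so ∂M/∂p = 5/(p ln 10).
σ_M = (5/ln 10) · (σ_p/p) = 2.1715 × 6.3/46.38 = 2.1715 × 0.13583 = 0.29495.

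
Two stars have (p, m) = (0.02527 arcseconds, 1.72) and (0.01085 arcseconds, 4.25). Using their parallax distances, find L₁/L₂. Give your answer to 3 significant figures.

L₁/L₂ = 1.90

d₁ = 1/p₁ = 1/0.02527″ = 39.573 pc; d₂ = 1/p₂ = 1/0.01085″ = 92.166 pc.
M₁ = m₁ − 5 log₁₀ d₁ + 5 = 1.72 − 7.9870 + 5 = -1.2670.
M₂ = 4.25 − 9.8229 + 5 = -0.5729.
L₁/L₂ = 10^(0.4(M₂ − M₁)) = 10^(0.4 × 0.6941) = 10^0.27764 = 1.8951.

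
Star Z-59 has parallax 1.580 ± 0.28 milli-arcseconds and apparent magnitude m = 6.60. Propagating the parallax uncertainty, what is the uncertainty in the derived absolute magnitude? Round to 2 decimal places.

M = m − 5 log₁₀ d + 5 = m + 5 log₁₀ p + 5, so ∂M/∂p = 5/(p ln 10).
σ_M = (5/ln 10) · (σ_p/p) = 2.1715 × 0.28/1.580 = 2.1715 × 0.17722 = 0.38483.

σ_M = 0.38 mag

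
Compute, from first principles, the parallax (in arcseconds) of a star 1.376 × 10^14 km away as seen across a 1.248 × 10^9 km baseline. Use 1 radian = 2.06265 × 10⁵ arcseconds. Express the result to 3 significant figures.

1.87 arcsec

θ ≈ B/d = (1.248 × 10^9) / (1.376 × 10^14) = 9.0698 × 10^-6 rad.
In arcseconds: 9.0698 × 10^-6 × 206265 = 1.8708″.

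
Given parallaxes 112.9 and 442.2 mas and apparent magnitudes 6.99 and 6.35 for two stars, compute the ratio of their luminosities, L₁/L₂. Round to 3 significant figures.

L₁/L₂ = 8.51

d₁ = 1/p₁ = 1/0.1129″ = 8.8574 pc; d₂ = 1/p₂ = 1/0.4422″ = 2.2614 pc.
M₁ = m₁ − 5 log₁₀ d₁ + 5 = 6.99 − 4.7365 + 5 = 7.2535.
M₂ = 6.35 − 1.7719 + 5 = 9.5781.
L₁/L₂ = 10^(0.4(M₂ − M₁)) = 10^(0.4 × 2.3246) = 10^0.92984 = 8.5082.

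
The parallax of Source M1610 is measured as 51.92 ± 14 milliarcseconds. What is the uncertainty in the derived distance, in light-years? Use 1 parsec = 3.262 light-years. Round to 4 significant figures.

16.94 ly

d = 1/p, so σ_d = σ_p / p².
σ_d = 0.0140 / (0.05192)² = 0.0140 / 0.0026957 = 5.1935 pc = 5.1935 × 3.262 ly = 16.941 ly.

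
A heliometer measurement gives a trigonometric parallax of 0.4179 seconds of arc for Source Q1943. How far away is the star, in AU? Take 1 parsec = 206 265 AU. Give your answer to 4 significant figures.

d = 1/p = 1/0.4179 = 2.3929 pc.
In AU: 2.3929 × 206265 = 4.9357 × 10^5 AU.

493600 AU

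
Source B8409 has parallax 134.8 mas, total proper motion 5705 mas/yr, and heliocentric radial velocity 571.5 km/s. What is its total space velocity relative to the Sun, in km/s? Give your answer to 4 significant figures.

d = 1/p = 1/0.1348″ = 7.4184 pc.
μ = 5705 mas/yr = 5.705 ″/yr.
v_t = 4.740 μ d = 4.740 × 5.705 × 7.4184 = 200.61 km/s.
v = √(v_r² + v_t²) = √(571.5² + 200.61²) = √366857 = 605.69 km/s.

605.7 km/s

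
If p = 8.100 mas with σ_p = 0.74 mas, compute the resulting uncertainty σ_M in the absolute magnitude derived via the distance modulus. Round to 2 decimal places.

σ_M = 0.20 mag

M = m − 5 log₁₀ d + 5 = m + 5 log₁₀ p + 5, so ∂M/∂p = 5/(p ln 10).
σ_M = (5/ln 10) · (σ_p/p) = 2.1715 × 0.74/8.100 = 2.1715 × 0.091358 = 0.19838.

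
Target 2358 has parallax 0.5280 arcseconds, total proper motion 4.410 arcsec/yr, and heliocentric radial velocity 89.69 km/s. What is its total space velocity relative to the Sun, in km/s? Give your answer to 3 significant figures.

98.0 km/s

d = 1/p = 1/0.5280″ = 1.8939 pc.
v_t = 4.740 μ d = 4.740 × 4.410 × 1.8939 = 39.589 km/s.
v = √(v_r² + v_t²) = √(89.69² + 39.589²) = √9611.59 = 98.039 km/s.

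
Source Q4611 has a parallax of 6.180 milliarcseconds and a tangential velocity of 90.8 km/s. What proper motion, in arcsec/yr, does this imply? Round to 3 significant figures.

0.118 arcsec/yr

d = 1/p = 1/0.006180″ = 161.81 pc.
μ = v_t / (4.74 d) = 90.8 / (4.74 × 161.81) = 90.8 / 766.98 = 0.11839 ″/yr.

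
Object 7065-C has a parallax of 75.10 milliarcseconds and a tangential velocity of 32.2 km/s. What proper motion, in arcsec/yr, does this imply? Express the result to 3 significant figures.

d = 1/p = 1/0.07510″ = 13.316 pc.
μ = v_t / (4.74 d) = 32.2 / (4.74 × 13.316) = 32.2 / 63.118 = 0.51016 ″/yr.

0.510 arcsec/yr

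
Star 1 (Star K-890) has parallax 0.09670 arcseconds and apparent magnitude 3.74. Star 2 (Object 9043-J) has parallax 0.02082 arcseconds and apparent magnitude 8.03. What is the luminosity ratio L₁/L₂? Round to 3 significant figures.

L₁/L₂ = 2.41

d₁ = 1/p₁ = 1/0.09670″ = 10.341 pc; d₂ = 1/p₂ = 1/0.02082″ = 48.031 pc.
M₁ = m₁ − 5 log₁₀ d₁ + 5 = 3.74 − 5.0728 + 5 = 3.6672.
M₂ = 8.03 − 8.4076 + 5 = 4.6224.
L₁/L₂ = 10^(0.4(M₂ − M₁)) = 10^(0.4 × 0.9552) = 10^0.38208 = 2.4103.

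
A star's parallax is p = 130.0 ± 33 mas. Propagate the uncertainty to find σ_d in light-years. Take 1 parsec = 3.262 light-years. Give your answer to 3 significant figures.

6.37 ly

d = 1/p, so σ_d = σ_p / p².
σ_d = 0.0330 / (0.1300)² = 0.0330 / 0.0169 = 1.9527 pc = 1.9527 × 3.262 ly = 6.3697 ly.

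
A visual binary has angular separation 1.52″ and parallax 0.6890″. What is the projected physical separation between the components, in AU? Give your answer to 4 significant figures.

d = 1/p = 1/0.6890″ = 1.4514 pc.
At distance d (pc), an angle of θ arcsec spans θ·d AU: s = 1.52 × 1.4514 = 2.2061 AU.

2.206 AU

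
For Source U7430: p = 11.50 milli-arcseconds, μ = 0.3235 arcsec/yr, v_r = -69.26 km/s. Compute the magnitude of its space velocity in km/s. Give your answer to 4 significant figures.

150.3 km/s

d = 1/p = 1/0.01150″ = 86.957 pc.
v_t = 4.740 μ d = 4.740 × 0.3235 × 86.957 = 133.34 km/s.
v = √(v_r² + v_t²) = √((-69.26)² + 133.34²) = √22576.5 = 150.25 km/s.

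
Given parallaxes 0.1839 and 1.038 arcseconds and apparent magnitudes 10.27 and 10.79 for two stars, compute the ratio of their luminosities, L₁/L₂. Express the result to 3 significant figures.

d₁ = 1/p₁ = 1/0.1839″ = 5.4377 pc; d₂ = 1/p₂ = 1/1.038″ = 0.96339 pc.
M₁ = m₁ − 5 log₁₀ d₁ + 5 = 10.27 − 3.6771 + 5 = 11.5929.
M₂ = 10.79 − (-0.0810) + 5 = 15.8710.
L₁/L₂ = 10^(0.4(M₂ − M₁)) = 10^(0.4 × 4.2781) = 10^1.71124 = 51.433.

L₁/L₂ = 51.4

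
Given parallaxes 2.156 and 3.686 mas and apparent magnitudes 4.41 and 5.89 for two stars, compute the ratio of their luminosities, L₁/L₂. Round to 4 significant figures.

L₁/L₂ = 11.42

d₁ = 1/p₁ = 1/0.002156″ = 463.82 pc; d₂ = 1/p₂ = 1/0.003686″ = 271.3 pc.
M₁ = m₁ − 5 log₁₀ d₁ + 5 = 4.41 − 13.3317 + 5 = -3.9217.
M₂ = 5.89 − 12.1672 + 5 = -1.2772.
L₁/L₂ = 10^(0.4(M₂ − M₁)) = 10^(0.4 × 2.6445) = 10^1.05780 = 11.424.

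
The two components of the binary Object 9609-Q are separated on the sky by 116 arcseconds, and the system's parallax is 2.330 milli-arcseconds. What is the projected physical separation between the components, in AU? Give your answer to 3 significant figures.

49800 AU

d = 1/p = 1/0.002330″ = 429.18 pc.
At distance d (pc), an angle of θ arcsec spans θ·d AU: s = 116 × 429.18 = 49785 AU.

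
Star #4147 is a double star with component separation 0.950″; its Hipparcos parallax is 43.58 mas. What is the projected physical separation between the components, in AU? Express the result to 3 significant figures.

d = 1/p = 1/0.04358″ = 22.946 pc.
At distance d (pc), an angle of θ arcsec spans θ·d AU: s = 0.950 × 22.946 = 21.799 AU.

21.8 AU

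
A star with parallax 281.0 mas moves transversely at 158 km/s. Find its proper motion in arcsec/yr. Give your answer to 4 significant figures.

d = 1/p = 1/0.2810″ = 3.5587 pc.
μ = v_t / (4.74 d) = 158 / (4.74 × 3.5587) = 158 / 16.868 = 9.3668 ″/yr.

9.367 arcsec/yr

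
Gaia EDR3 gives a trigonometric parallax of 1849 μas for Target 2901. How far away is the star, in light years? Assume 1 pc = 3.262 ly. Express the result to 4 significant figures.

p = 1849 μas = 0.001849 arcsec.
d = 1/p = 1/0.001849 = 540.83 pc.
In light-years: 540.83 × 3.262 = 1764.2 ly.

1764 light years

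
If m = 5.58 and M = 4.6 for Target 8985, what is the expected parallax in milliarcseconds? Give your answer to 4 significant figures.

m − M = 5.58 − 4.6 = 0.98.
d = 10^((m−M)/5 + 1) = 10^1.196 = 15.704 pc.
p = 1/d = 1/15.704 = 0.063678 arcsec = 63.678 mas.

63.68 mas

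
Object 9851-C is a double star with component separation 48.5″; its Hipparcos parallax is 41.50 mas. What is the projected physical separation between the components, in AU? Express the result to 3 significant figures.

d = 1/p = 1/0.04150″ = 24.096 pc.
At distance d (pc), an angle of θ arcsec spans θ·d AU: s = 48.5 × 24.096 = 1168.7 AU.

1170 AU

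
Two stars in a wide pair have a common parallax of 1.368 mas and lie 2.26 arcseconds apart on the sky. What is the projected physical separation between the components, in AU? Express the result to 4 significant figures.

1652 AU

d = 1/p = 1/0.001368″ = 730.99 pc.
At distance d (pc), an angle of θ arcsec spans θ·d AU: s = 2.26 × 730.99 = 1652 AU.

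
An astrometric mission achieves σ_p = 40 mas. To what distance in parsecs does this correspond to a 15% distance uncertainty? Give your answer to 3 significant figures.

σ_d/d = σ_p/p, so the condition is σ_p/p ≤ 0.15, i.e. p ≥ σ_p/0.15.
p_min = 40/0.15 = 266.67 mas = 0.26667 arcsec.
d_max = 1/p_min = 1/0.26667 = 3.75 pc.

3.75 pc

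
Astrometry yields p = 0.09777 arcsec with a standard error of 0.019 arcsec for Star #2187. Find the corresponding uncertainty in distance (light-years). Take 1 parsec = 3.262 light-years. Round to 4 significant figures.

d = 1/p, so σ_d = σ_p / p².
σ_d = 0.0190 / (0.09777)² = 0.0190 / 0.009559 = 1.9877 pc = 1.9877 × 3.262 ly = 6.4839 ly.

6.484 ly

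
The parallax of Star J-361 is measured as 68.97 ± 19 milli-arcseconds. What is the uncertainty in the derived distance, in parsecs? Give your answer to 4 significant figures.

d = 1/p, so σ_d = σ_p / p².
σ_d = 0.0190 / (0.06897)² = 0.0190 / 0.0047569 = 3.9942 pc.

3.994 pc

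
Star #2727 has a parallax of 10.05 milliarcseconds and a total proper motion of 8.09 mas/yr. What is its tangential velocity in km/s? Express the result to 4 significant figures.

d = 1/p = 1/0.01005″ = 99.502 pc.
μ = 8.09 mas/yr = 0.00809 ″/yr.
v_t = 4.74 × μ × d = 4.74 × 0.00809 × 99.502 = 3.8156 km/s.

3.816 km/s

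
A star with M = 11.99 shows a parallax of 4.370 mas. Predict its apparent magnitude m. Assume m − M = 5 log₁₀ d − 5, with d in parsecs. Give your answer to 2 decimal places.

d = 1/p = 1/0.004370″ = 228.83 pc.
m − M = 5 log₁₀ d − 5 = 5 log₁₀(228.83) − 5 = 11.7976 − 5 = 6.7976.
m = M + (m − M) = 11.99 + 6.7976 = 18.79.

m = 18.79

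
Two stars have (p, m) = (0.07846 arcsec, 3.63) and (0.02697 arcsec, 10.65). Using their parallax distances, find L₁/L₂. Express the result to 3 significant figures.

d₁ = 1/p₁ = 1/0.07846″ = 12.745 pc; d₂ = 1/p₂ = 1/0.02697″ = 37.078 pc.
M₁ = m₁ − 5 log₁₀ d₁ + 5 = 3.63 − 5.5267 + 5 = 3.1033.
M₂ = 10.65 − 7.8456 + 5 = 7.8044.
L₁/L₂ = 10^(0.4(M₂ − M₁)) = 10^(0.4 × 4.7011) = 10^1.88044 = 75.935.

L₁/L₂ = 75.9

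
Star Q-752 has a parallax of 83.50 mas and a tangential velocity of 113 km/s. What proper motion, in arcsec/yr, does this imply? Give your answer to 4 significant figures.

1.991 arcsec/yr

d = 1/p = 1/0.08350″ = 11.976 pc.
μ = v_t / (4.74 d) = 113 / (4.74 × 11.976) = 113 / 56.766 = 1.9906 ″/yr.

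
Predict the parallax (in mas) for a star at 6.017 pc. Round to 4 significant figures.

p = 1/d = 1/6.017 = 0.1662 arcsec.
= 0.1662 × 1000 = 166.2 mas.

166.2 mas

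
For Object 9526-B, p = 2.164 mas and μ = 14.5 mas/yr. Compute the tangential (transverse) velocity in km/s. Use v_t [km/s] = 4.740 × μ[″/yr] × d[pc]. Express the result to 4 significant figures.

31.76 km/s

d = 1/p = 1/0.002164″ = 462.11 pc.
μ = 14.5 mas/yr = 0.0145 ″/yr.
v_t = 4.74 × μ × d = 4.74 × 0.0145 × 462.11 = 31.761 km/s.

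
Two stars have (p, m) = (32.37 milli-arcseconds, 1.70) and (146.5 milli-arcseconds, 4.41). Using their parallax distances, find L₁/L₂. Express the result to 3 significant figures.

d₁ = 1/p₁ = 1/0.03237″ = 30.893 pc; d₂ = 1/p₂ = 1/0.1465″ = 6.8259 pc.
M₁ = m₁ − 5 log₁₀ d₁ + 5 = 1.70 − 7.4493 + 5 = -0.7493.
M₂ = 4.41 − 4.1708 + 5 = 5.2392.
L₁/L₂ = 10^(0.4(M₂ − M₁)) = 10^(0.4 × 5.9885) = 10^2.39540 = 248.54.

L₁/L₂ = 249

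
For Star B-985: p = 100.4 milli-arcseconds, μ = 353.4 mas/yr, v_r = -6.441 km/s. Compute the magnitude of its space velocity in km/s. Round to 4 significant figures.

17.88 km/s

d = 1/p = 1/0.1004″ = 9.9602 pc.
μ = 353.4 mas/yr = 0.3534 ″/yr.
v_t = 4.740 μ d = 4.740 × 0.3534 × 9.9602 = 16.684 km/s.
v = √(v_r² + v_t²) = √((-6.441)² + 16.684²) = √319.842 = 17.884 km/s.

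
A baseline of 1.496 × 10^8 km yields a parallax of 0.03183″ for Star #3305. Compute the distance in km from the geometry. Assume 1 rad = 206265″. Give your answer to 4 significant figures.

θ = 0.03183″ = 0.03183/206265 = 1.5432 × 10^-7 rad.
d = B/θ = (1.496 × 10^8) / (1.5432 × 10^-7) = 9.6941 × 10^14 km.

9.694 × 10^14 km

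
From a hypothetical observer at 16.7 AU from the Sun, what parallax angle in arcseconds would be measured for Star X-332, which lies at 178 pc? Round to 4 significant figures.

p (arcsec) = B (AU) / d (pc).
p = 16.7 / 178 = 0.09382 arcsec.

0.09382 arcsec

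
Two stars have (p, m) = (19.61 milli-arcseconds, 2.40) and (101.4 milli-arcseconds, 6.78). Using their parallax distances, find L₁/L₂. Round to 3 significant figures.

d₁ = 1/p₁ = 1/0.01961″ = 50.994 pc; d₂ = 1/p₂ = 1/0.1014″ = 9.8619 pc.
M₁ = m₁ − 5 log₁₀ d₁ + 5 = 2.40 − 8.5376 + 5 = -1.1376.
M₂ = 6.78 − 4.9698 + 5 = 6.8102.
L₁/L₂ = 10^(0.4(M₂ − M₁)) = 10^(0.4 × 7.9478) = 10^3.17912 = 1510.5.

L₁/L₂ = 1510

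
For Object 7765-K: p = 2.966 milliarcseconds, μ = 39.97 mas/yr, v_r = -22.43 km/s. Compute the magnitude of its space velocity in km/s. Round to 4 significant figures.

d = 1/p = 1/0.002966″ = 337.15 pc.
μ = 39.97 mas/yr = 0.03997 ″/yr.
v_t = 4.740 μ d = 4.740 × 0.03997 × 337.15 = 63.876 km/s.
v = √(v_r² + v_t²) = √((-22.43)² + 63.876²) = √4583.25 = 67.7 km/s.

67.70 km/s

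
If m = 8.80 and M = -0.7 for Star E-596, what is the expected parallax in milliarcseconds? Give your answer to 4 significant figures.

1.259 mas

m − M = 8.80 − (-0.7) = 9.50.
d = 10^((m−M)/5 + 1) = 10^2.900 = 794.33 pc.
p = 1/d = 1/794.33 = 0.0012589 arcsec = 1.2589 mas.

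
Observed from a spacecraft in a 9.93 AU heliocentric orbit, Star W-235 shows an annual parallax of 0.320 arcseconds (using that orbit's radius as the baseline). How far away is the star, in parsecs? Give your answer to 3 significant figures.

31.0 pc

With baseline B (in AU) and parallax p (in arcsec), d = B/p parsecs.
d = 9.93 / 0.320 = 31.031 pc.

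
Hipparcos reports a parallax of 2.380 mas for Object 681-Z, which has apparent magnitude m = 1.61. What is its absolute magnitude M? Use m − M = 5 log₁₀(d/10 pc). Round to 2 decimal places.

d = 1/p = 1/0.002380″ = 420.17 pc.
m − M = 5 log₁₀(420.17) − 5 = 13.1171 − 5 = 8.1171.
M = m − (m − M) = 1.61 − 8.1171 = -6.51.

M = -6.51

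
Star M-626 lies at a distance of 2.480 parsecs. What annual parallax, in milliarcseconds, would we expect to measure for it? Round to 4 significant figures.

p = 1/d = 1/2.48 = 0.40323 arcsec.
= 0.40323 × 1000 = 403.23 mas.

403.2 mas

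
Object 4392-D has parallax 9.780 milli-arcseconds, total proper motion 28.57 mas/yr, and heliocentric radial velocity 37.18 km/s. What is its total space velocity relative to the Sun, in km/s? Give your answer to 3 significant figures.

39.7 km/s

d = 1/p = 1/0.009780″ = 102.25 pc.
μ = 28.57 mas/yr = 0.02857 ″/yr.
v_t = 4.740 μ d = 4.740 × 0.02857 × 102.25 = 13.847 km/s.
v = √(v_r² + v_t²) = √(37.18² + 13.847²) = √1574.09 = 39.675 km/s.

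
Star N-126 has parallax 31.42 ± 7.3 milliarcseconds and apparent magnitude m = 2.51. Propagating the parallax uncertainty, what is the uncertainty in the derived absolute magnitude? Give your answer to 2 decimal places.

M = m − 5 log₁₀ d + 5 = m + 5 log₁₀ p + 5, so ∂M/∂p = 5/(p ln 10).
σ_M = (5/ln 10) · (σ_p/p) = 2.1715 × 7.3/31.42 = 2.1715 × 0.23234 = 0.50453.

σ_M = 0.50 mag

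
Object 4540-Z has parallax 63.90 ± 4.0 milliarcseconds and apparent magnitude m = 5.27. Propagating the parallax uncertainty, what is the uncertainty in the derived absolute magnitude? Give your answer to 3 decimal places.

σ_M = 0.136 mag

M = m − 5 log₁₀ d + 5 = m + 5 log₁₀ p + 5, so ∂M/∂p = 5/(p ln 10).
σ_M = (5/ln 10) · (σ_p/p) = 2.1715 × 4.0/63.90 = 2.1715 × 0.062598 = 0.13593.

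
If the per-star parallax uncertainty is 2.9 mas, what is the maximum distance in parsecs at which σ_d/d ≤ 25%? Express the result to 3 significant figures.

86.2 pc

σ_d/d = σ_p/p, so the condition is σ_p/p ≤ 0.25, i.e. p ≥ σ_p/0.25.
p_min = 2.9/0.25 = 11.6 mas = 0.0116 arcsec.
d_max = 1/p_min = 1/0.0116 = 86.207 pc.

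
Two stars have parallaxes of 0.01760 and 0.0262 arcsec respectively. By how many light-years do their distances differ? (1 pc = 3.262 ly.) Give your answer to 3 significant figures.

d_A = 1/0.01760″ = 56.818 pc; d_B = 1/0.02620″ = 38.168 pc.
|d_B − d_A| = |38.168 − 56.818| = 18.65 pc = 18.65 × 3.262 ly = 60.836 ly.

60.8 ly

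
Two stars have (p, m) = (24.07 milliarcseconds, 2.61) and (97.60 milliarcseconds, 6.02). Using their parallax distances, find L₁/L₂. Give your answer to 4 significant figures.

d₁ = 1/p₁ = 1/0.02407″ = 41.545 pc; d₂ = 1/p₂ = 1/0.09760″ = 10.246 pc.
M₁ = m₁ − 5 log₁₀ d₁ + 5 = 2.61 − 8.0926 + 5 = -0.4826.
M₂ = 6.02 − 5.0528 + 5 = 5.9672.
L₁/L₂ = 10^(0.4(M₂ − M₁)) = 10^(0.4 × 6.4498) = 10^2.57992 = 380.12.

L₁/L₂ = 380.1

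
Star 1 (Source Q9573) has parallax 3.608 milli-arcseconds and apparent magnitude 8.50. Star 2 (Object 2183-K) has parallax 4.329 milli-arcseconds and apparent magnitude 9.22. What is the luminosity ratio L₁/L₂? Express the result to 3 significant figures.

L₁/L₂ = 2.79

d₁ = 1/p₁ = 1/0.003608″ = 277.16 pc; d₂ = 1/p₂ = 1/0.004329″ = 231 pc.
M₁ = m₁ − 5 log₁₀ d₁ + 5 = 8.50 − 12.2137 + 5 = 1.2863.
M₂ = 9.22 − 11.8181 + 5 = 2.4019.
L₁/L₂ = 10^(0.4(M₂ − M₁)) = 10^(0.4 × 1.1156) = 10^0.44624 = 2.7941.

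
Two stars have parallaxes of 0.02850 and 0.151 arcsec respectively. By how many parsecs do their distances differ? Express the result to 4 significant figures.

d_A = 1/0.02850″ = 35.088 pc; d_B = 1/0.1510″ = 6.6225 pc.
|d_B − d_A| = |6.6225 − 35.088| = 28.466 pc.

28.47 pc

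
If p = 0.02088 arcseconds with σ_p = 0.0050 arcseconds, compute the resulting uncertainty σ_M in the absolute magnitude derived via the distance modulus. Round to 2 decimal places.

σ_M = 0.52 mag

M = m − 5 log₁₀ d + 5 = m + 5 log₁₀ p + 5, so ∂M/∂p = 5/(p ln 10).
σ_M = (5/ln 10) · (σ_p/p) = 2.1715 × 0.0050/0.02088 = 2.1715 × 0.23946 = 0.51999.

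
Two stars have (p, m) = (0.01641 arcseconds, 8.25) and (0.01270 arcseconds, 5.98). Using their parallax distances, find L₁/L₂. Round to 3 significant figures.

L₁/L₂ = 0.0740

d₁ = 1/p₁ = 1/0.01641″ = 60.938 pc; d₂ = 1/p₂ = 1/0.01270″ = 78.74 pc.
M₁ = m₁ − 5 log₁₀ d₁ + 5 = 8.25 − 8.9244 + 5 = 4.3256.
M₂ = 5.98 − 9.4810 + 5 = 1.4990.
L₁/L₂ = 10^(0.4(M₂ − M₁)) = 10^(0.4 × (-2.8266)) = 10^(-1.13064) = 0.074022.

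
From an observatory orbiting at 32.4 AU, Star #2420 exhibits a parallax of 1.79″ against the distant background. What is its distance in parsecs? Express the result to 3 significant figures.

With baseline B (in AU) and parallax p (in arcsec), d = B/p parsecs.
d = 32.4 / 1.79 = 18.101 pc.

18.1 pc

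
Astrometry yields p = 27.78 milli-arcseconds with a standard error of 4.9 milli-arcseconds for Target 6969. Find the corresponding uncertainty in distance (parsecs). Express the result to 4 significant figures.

6.349 pc

d = 1/p, so σ_d = σ_p / p².
σ_d = 0.00490 / (0.02778)² = 0.00490 / 0.00077173 = 6.3494 pc.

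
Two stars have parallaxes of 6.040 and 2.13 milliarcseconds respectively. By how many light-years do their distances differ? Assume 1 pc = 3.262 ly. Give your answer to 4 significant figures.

991.4 ly

d_A = 1/0.006040″ = 165.56 pc; d_B = 1/0.002130″ = 469.48 pc.
|d_B − d_A| = |469.48 − 165.56| = 303.92 pc = 303.92 × 3.262 ly = 991.39 ly.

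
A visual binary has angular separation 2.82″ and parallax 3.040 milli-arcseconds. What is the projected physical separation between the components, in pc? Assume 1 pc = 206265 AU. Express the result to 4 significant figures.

d = 1/p = 1/0.003040″ = 328.95 pc.
At distance d (pc), an angle of θ arcsec spans θ·d AU: s = 2.82 × 328.95 = 927.64 AU.
= 927.64 / 206265 = 0.0044973 pc.

0.004497 pc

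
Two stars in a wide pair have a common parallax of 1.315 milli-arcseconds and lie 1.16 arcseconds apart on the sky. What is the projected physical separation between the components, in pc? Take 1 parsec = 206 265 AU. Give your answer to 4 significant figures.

d = 1/p = 1/0.001315″ = 760.46 pc.
At distance d (pc), an angle of θ arcsec spans θ·d AU: s = 1.16 × 760.46 = 882.13 AU.
= 882.13 / 206265 = 0.0042767 pc.

0.004277 pc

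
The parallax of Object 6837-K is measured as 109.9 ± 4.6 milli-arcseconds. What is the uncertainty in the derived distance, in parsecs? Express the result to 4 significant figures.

d = 1/p, so σ_d = σ_p / p².
σ_d = 0.00460 / (0.1099)² = 0.00460 / 0.012078 = 0.38086 pc.

0.3809 pc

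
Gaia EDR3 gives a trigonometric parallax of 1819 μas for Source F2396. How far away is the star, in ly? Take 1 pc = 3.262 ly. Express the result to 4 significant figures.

p = 1819 μas = 0.001819 arcsec.
d = 1/p = 1/0.001819 = 549.75 pc.
In light-years: 549.75 × 3.262 = 1793.3 ly.

1793 ly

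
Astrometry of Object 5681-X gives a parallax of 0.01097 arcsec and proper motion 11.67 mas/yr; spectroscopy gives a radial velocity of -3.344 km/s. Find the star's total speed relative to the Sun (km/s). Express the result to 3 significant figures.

d = 1/p = 1/0.01097″ = 91.158 pc.
μ = 11.67 mas/yr = 0.01167 ″/yr.
v_t = 4.740 μ d = 4.740 × 0.01167 × 91.158 = 5.0425 km/s.
v = √(v_r² + v_t²) = √((-3.344)² + 5.0425²) = √36.6091 = 6.0505 km/s.

6.05 km/s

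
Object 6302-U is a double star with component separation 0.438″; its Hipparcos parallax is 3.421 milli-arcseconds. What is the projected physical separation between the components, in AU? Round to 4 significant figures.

128.0 AU

d = 1/p = 1/0.003421″ = 292.31 pc.
At distance d (pc), an angle of θ arcsec spans θ·d AU: s = 0.438 × 292.31 = 128.03 AU.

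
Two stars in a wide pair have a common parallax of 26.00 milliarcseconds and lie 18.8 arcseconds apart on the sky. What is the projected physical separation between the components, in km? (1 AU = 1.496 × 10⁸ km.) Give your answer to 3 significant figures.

d = 1/p = 1/0.02600″ = 38.462 pc.
At distance d (pc), an angle of θ arcsec spans θ·d AU: s = 18.8 × 38.462 = 723.09 AU.
= 723.09 × 1.496 × 10⁸ km = 1.0817 × 10^11 km.

1.08 × 10^11 km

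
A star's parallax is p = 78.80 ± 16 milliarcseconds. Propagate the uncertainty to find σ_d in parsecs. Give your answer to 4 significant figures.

d = 1/p, so σ_d = σ_p / p².
σ_d = 0.0160 / (0.07880)² = 0.0160 / 0.0062094 = 2.5767 pc.

2.577 pc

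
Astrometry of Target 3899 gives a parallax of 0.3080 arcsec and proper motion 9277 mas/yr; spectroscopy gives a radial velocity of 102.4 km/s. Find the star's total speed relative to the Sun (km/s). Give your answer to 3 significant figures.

176 km/s

d = 1/p = 1/0.3080″ = 3.2468 pc.
μ = 9277 mas/yr = 9.277 ″/yr.
v_t = 4.740 μ d = 4.740 × 9.277 × 3.2468 = 142.77 km/s.
v = √(v_r² + v_t²) = √(102.4² + 142.77²) = √30869 = 175.7 km/s.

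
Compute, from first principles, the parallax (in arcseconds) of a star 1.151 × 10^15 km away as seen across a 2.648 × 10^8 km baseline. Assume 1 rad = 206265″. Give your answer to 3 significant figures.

θ ≈ B/d = (2.648 × 10^8) / (1.151 × 10^15) = 2.3006 × 10^-7 rad.
In arcseconds: 2.3006 × 10^-7 × 206265 = 0.047453″.

0.0475 arcsec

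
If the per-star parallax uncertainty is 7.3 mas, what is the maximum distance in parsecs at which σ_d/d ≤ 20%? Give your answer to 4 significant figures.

σ_d/d = σ_p/p, so the condition is σ_p/p ≤ 0.20, i.e. p ≥ σ_p/0.20.
p_min = 7.3/0.20 = 36.5 mas = 0.0365 arcsec.
d_max = 1/p_min = 1/0.0365 = 27.397 pc.

27.40 pc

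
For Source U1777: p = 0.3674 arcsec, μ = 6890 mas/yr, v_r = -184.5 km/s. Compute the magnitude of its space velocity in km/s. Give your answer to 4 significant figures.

204.8 km/s

d = 1/p = 1/0.3674″ = 2.7218 pc.
μ = 6890 mas/yr = 6.890 ″/yr.
v_t = 4.740 μ d = 4.740 × 6.890 × 2.7218 = 88.89 km/s.
v = √(v_r² + v_t²) = √((-184.5)² + 88.89²) = √41941.7 = 204.8 km/s.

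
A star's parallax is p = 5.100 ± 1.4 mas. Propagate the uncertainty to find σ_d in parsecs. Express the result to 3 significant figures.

d = 1/p, so σ_d = σ_p / p².
σ_d = 0.00140 / (0.005100)² = 0.00140 / 0.00002601 = 53.825 pc.

53.8 pc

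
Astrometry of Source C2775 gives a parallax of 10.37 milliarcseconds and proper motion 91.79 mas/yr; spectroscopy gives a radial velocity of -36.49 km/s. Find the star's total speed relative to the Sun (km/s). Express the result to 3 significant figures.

d = 1/p = 1/0.01037″ = 96.432 pc.
μ = 91.79 mas/yr = 0.09179 ″/yr.
v_t = 4.740 μ d = 4.740 × 0.09179 × 96.432 = 41.956 km/s.
v = √(v_r² + v_t²) = √((-36.49)² + 41.956²) = √3091.83 = 55.604 km/s.

55.6 km/s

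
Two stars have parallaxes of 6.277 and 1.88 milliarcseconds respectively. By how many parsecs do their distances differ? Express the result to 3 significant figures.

373 pc

d_A = 1/0.006277″ = 159.31 pc; d_B = 1/0.001880″ = 531.91 pc.
|d_B − d_A| = |531.91 − 159.31| = 372.6 pc.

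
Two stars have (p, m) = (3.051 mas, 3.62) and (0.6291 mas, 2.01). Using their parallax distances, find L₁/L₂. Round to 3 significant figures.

d₁ = 1/p₁ = 1/0.003051″ = 327.76 pc; d₂ = 1/p₂ = 1/0.0006291″ = 1589.6 pc.
M₁ = m₁ − 5 log₁₀ d₁ + 5 = 3.62 − 12.5778 + 5 = -3.9578.
M₂ = 2.01 − 16.0064 + 5 = -8.9964.
L₁/L₂ = 10^(0.4(M₂ − M₁)) = 10^(0.4 × (-5.0386)) = 10^(-2.01544) = 0.0096507.

L₁/L₂ = 0.00965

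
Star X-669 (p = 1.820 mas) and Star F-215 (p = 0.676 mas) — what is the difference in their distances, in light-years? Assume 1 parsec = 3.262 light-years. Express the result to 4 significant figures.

3033 ly

d_A = 1/0.001820″ = 549.45 pc; d_B = 1/0.0006760″ = 1479.3 pc.
|d_B − d_A| = |1479.3 − 549.45| = 929.85 pc = 929.85 × 3.262 ly = 3033.2 ly.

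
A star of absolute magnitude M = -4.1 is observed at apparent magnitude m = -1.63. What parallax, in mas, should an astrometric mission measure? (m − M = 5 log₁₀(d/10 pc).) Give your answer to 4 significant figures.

32.06 mas

m − M = -1.63 − (-4.1) = 2.47.
d = 10^((m−M)/5 + 1) = 10^1.494 = 31.189 pc.
p = 1/d = 1/31.189 = 0.032063 arcsec = 32.063 mas.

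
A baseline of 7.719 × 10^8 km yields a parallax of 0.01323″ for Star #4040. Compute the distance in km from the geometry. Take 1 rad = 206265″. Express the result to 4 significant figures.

θ = 0.01323″ = 0.01323/206265 = 6.4141 × 10^-8 rad.
d = B/θ = (7.719 × 10^8) / (6.4141 × 10^-8) = 1.2034 × 10^16 km.

1.203 × 10^16 km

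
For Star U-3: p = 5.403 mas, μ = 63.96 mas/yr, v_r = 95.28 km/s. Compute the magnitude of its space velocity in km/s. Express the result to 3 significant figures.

d = 1/p = 1/0.005403″ = 185.08 pc.
μ = 63.96 mas/yr = 0.06396 ″/yr.
v_t = 4.740 μ d = 4.740 × 0.06396 × 185.08 = 56.111 km/s.
v = √(v_r² + v_t²) = √(95.28² + 56.111²) = √12226.7 = 110.57 km/s.

111 km/s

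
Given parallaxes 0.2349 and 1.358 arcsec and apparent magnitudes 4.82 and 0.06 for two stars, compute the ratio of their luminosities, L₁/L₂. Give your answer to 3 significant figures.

L₁/L₂ = 0.417

d₁ = 1/p₁ = 1/0.2349″ = 4.2571 pc; d₂ = 1/p₂ = 1/1.358″ = 0.73638 pc.
M₁ = m₁ − 5 log₁₀ d₁ + 5 = 4.82 − 3.1456 + 5 = 6.6744.
M₂ = 0.06 − (-0.6645) + 5 = 5.7245.
L₁/L₂ = 10^(0.4(M₂ − M₁)) = 10^(0.4 × (-0.9499)) = 10^(-0.37996) = 0.41691.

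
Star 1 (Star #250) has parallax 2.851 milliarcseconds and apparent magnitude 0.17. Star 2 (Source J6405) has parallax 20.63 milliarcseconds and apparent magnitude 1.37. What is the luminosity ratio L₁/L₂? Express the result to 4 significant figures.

d₁ = 1/p₁ = 1/0.002851″ = 350.75 pc; d₂ = 1/p₂ = 1/0.02063″ = 48.473 pc.
M₁ = m₁ − 5 log₁₀ d₁ + 5 = 0.17 − 12.7250 + 5 = -7.5550.
M₂ = 1.37 − 8.4275 + 5 = -2.0575.
L₁/L₂ = 10^(0.4(M₂ − M₁)) = 10^(0.4 × 5.4975) = 10^2.19900 = 158.12.

L₁/L₂ = 158.1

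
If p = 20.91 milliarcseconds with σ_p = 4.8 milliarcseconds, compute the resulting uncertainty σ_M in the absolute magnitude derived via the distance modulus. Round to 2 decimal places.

σ_M = 0.50 mag

M = m − 5 log₁₀ d + 5 = m + 5 log₁₀ p + 5, so ∂M/∂p = 5/(p ln 10).
σ_M = (5/ln 10) · (σ_p/p) = 2.1715 × 4.8/20.91 = 2.1715 × 0.22956 = 0.49849.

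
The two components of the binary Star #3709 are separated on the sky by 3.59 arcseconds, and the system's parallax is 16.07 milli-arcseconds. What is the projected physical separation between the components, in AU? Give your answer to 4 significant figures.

d = 1/p = 1/0.01607″ = 62.228 pc.
At distance d (pc), an angle of θ arcsec spans θ·d AU: s = 3.59 × 62.228 = 223.4 AU.

223.4 AU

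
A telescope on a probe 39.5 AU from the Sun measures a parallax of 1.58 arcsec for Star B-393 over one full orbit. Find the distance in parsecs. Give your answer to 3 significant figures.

With baseline B (in AU) and parallax p (in arcsec), d = B/p parsecs.
d = 39.5 / 1.58 = 25 pc.

25.0 pc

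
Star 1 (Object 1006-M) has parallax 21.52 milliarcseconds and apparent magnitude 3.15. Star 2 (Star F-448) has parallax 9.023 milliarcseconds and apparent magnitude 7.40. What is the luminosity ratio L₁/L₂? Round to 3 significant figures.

d₁ = 1/p₁ = 1/0.02152″ = 46.468 pc; d₂ = 1/p₂ = 1/0.009023″ = 110.83 pc.
M₁ = m₁ − 5 log₁₀ d₁ + 5 = 3.15 − 8.3358 + 5 = -0.1858.
M₂ = 7.40 − 10.2233 + 5 = 2.1767.
L₁/L₂ = 10^(0.4(M₂ − M₁)) = 10^(0.4 × 2.3625) = 10^0.94500 = 8.8105.

L₁/L₂ = 8.81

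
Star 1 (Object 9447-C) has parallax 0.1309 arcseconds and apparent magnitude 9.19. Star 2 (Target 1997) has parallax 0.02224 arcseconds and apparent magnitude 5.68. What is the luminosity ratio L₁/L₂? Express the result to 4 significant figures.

d₁ = 1/p₁ = 1/0.1309″ = 7.6394 pc; d₂ = 1/p₂ = 1/0.02224″ = 44.964 pc.
M₁ = m₁ − 5 log₁₀ d₁ + 5 = 9.19 − 4.4153 + 5 = 9.7747.
M₂ = 5.68 − 8.2643 + 5 = 2.4157.
L₁/L₂ = 10^(0.4(M₂ − M₁)) = 10^(0.4 × (-7.3590)) = 10^(-2.94360) = 0.0011387.

L₁/L₂ = 0.001139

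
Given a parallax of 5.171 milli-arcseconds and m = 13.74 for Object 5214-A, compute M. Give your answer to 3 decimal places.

d = 1/p = 1/0.005171″ = 193.39 pc.
m − M = 5 log₁₀(193.39) − 5 = 11.4322 − 5 = 6.4322.
M = m − (m − M) = 13.74 − 6.4322 = 7.308.

M = 7.308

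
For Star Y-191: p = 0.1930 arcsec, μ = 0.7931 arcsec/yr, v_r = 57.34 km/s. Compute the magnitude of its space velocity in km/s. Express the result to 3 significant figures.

60.6 km/s

d = 1/p = 1/0.1930″ = 5.1813 pc.
v_t = 4.740 μ d = 4.740 × 0.7931 × 5.1813 = 19.478 km/s.
v = √(v_r² + v_t²) = √(57.34² + 19.478²) = √3667.27 = 60.558 km/s.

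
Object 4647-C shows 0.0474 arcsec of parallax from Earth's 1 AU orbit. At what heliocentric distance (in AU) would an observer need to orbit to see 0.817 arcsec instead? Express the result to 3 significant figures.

17.2 AU

Parallax scales linearly with baseline: p ∝ B, so B = p_target / p_Earth × 1 AU.
B = 0.817 / 0.0474 = 17.236 AU.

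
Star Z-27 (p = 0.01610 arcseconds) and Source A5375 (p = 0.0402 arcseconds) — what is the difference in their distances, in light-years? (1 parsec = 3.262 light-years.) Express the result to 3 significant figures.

121 ly

d_A = 1/0.01610″ = 62.112 pc; d_B = 1/0.04020″ = 24.876 pc.
|d_B − d_A| = |24.876 − 62.112| = 37.236 pc = 37.236 × 3.262 ly = 121.46 ly.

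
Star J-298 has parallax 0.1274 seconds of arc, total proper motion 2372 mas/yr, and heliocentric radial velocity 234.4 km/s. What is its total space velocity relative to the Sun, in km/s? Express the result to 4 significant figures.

d = 1/p = 1/0.1274″ = 7.8493 pc.
μ = 2372 mas/yr = 2.372 ″/yr.
v_t = 4.740 μ d = 4.740 × 2.372 × 7.8493 = 88.252 km/s.
v = √(v_r² + v_t²) = √(234.4² + 88.252²) = √62731.8 = 250.46 km/s.

250.5 km/s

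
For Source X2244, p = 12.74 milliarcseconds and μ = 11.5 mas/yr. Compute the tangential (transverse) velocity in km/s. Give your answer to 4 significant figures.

4.279 km/s

d = 1/p = 1/0.01274″ = 78.493 pc.
μ = 11.5 mas/yr = 0.0115 ″/yr.
v_t = 4.74 × μ × d = 4.74 × 0.0115 × 78.493 = 4.2787 km/s.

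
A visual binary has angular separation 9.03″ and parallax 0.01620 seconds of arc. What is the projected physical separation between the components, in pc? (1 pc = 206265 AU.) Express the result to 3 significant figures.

d = 1/p = 1/0.01620″ = 61.728 pc.
At distance d (pc), an angle of θ arcsec spans θ·d AU: s = 9.03 × 61.728 = 557.4 AU.
= 557.4 / 206265 = 0.0027023 pc.

0.00270 pc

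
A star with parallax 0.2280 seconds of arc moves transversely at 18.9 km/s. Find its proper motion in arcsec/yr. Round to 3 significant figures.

0.909 arcsec/yr

d = 1/p = 1/0.2280″ = 4.386 pc.
μ = v_t / (4.74 d) = 18.9 / (4.74 × 4.386) = 18.9 / 20.79 = 0.90909 ″/yr.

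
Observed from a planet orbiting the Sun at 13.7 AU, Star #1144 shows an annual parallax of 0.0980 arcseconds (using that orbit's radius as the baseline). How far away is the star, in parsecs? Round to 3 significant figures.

With baseline B (in AU) and parallax p (in arcsec), d = B/p parsecs.
d = 13.7 / 0.0980 = 139.8 pc.

140 pc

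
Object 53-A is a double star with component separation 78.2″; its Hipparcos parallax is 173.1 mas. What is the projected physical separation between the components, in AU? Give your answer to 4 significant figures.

451.8 AU

d = 1/p = 1/0.1731″ = 5.777 pc.
At distance d (pc), an angle of θ arcsec spans θ·d AU: s = 78.2 × 5.777 = 451.76 AU.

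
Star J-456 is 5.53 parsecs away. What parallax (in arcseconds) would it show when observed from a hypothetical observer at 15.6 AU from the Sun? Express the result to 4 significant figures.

2.821 arcsec

p (arcsec) = B (AU) / d (pc).
p = 15.6 / 5.53 = 2.821 arcsec.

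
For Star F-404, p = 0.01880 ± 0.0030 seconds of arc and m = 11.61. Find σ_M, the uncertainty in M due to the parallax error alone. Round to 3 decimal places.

M = m − 5 log₁₀ d + 5 = m + 5 log₁₀ p + 5, so ∂M/∂p = 5/(p ln 10).
σ_M = (5/ln 10) · (σ_p/p) = 2.1715 × 0.0030/0.01880 = 2.1715 × 0.15957 = 0.34651.

σ_M = 0.347 mag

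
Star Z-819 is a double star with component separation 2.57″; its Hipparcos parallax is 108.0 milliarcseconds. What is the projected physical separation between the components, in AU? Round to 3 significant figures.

23.8 AU

d = 1/p = 1/0.1080″ = 9.2593 pc.
At distance d (pc), an angle of θ arcsec spans θ·d AU: s = 2.57 × 9.2593 = 23.796 AU.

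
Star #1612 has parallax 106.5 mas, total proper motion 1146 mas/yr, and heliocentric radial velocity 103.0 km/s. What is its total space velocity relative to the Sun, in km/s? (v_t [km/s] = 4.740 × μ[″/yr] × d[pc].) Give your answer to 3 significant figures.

d = 1/p = 1/0.1065″ = 9.3897 pc.
μ = 1146 mas/yr = 1.146 ″/yr.
v_t = 4.740 μ d = 4.740 × 1.146 × 9.3897 = 51.005 km/s.
v = √(v_r² + v_t²) = √(103.0² + 51.005²) = √13210.5 = 114.94 km/s.

115 km/s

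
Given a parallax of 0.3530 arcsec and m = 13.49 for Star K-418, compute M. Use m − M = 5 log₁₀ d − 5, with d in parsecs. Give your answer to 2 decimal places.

M = 16.23

d = 1/p = 1/0.3530″ = 2.8329 pc.
m − M = 5 log₁₀(2.8329) − 5 = 2.2612 − 5 = -2.7388.
M = m − (m − M) = 13.49 − (-2.7388) = 16.23.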